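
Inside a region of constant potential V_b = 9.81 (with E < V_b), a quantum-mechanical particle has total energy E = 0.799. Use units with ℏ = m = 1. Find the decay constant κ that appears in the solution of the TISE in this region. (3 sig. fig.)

Since E < V_b the TISE in this region is ψ'' = κ²ψ with κ = √(2m(V_b − E))/ℏ.
κ = √(2 × 1 × 9.011) = 4.245.

κ = 4.25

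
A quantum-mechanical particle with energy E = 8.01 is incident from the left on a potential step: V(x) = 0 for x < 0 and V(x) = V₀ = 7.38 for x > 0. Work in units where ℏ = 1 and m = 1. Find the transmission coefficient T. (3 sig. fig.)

T = 0.684

On each side the TISE gives plane waves with k = √(2m(E − V))/ℏ: k₁ = √(2·1·8.01) = 4.002, k₂ = √(2·1·0.63) = 1.122.
Continuity of ψ and ψ′ at the step yields the reflection amplitude r = (k₁ − k₂)/(k₁ + k₂) = 0.5620; thus R = |r|² = 0.3158, T = 0.6842.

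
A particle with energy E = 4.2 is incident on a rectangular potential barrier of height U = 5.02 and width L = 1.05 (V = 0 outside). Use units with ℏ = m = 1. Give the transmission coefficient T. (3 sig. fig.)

E < U: inside the barrier ψ ∝ e^{±κx} with κ = √(2m(U − E))/ℏ = 1.281.
κL = 1.345, sinh(κL) = 1.788.
Matching ψ, ψ′ at both faces gives T = [1 + U² sinh²(κL) / (4E(U − E))]⁻¹ = 1/6.849 = 0.146.

T = 0.146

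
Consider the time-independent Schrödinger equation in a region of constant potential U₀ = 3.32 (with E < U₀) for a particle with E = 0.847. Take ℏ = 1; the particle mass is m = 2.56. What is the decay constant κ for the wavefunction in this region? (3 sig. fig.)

κ = 3.56

Since E < U₀ the TISE in this region is ψ'' = κ²ψ with κ = √(2m(U₀ − E))/ℏ.
κ = √(2 × 2.56 × 2.473) = 3.558.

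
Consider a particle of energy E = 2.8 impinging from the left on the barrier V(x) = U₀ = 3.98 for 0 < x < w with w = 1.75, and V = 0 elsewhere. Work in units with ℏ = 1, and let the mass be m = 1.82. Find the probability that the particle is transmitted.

T = 0.00236

E < U₀: inside the barrier ψ ∝ e^{±κx} with κ = √(2m(U₀ − E))/ℏ = 2.072.
κw = 3.627, sinh(κw) = 18.78.
Matching ψ, ψ′ at both faces gives T = [1 + U₀² sinh²(κw) / (4E(U₀ − E))]⁻¹ = 1/423.9 = 0.00236.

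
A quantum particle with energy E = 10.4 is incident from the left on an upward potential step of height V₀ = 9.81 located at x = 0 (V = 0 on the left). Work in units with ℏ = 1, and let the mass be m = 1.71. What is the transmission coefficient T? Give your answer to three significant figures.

On each side the TISE gives plane waves with k = √(2m(E − V))/ℏ: k₁ = √(2·1.71·10.4) = 5.964, k₂ = √(2·1.71·0.59) = 1.420.
Continuity of ψ and ψ′ at the step yields the reflection amplitude r = (k₁ − k₂)/(k₁ + k₂) = 0.6153; thus R = |r|² = 0.3786, T = 0.6214.

T = 0.621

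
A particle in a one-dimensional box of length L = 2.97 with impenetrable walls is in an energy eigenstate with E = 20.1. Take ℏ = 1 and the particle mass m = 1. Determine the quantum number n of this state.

n = 6

For an infinite well E_n = n²π²ℏ²/(2mL²), so n = (L/πℏ)√(2mE).
n = (2.97/π) × √(2 × 1 × 20.1) = 5.994 → n = 6.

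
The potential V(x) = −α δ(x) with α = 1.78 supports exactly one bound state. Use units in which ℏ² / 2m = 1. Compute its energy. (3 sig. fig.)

E = -0.792

The bound state is ψ(x) = √κ e^{−κ|x|}. The derivative jump ψ'(0⁺) − ψ'(0⁻) = −(2mα/ℏ²)ψ(0) fixes κ = mα/ℏ² = 0.8900.
Then E = −ℏ²κ²/(2m) = −mα²/(2ℏ²) = -0.7921.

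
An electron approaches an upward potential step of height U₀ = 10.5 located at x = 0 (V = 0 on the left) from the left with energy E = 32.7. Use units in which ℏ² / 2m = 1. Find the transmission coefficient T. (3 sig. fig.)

T = 0.991

The wavenumbers are k₁ = √(2mE)/ℏ = 5.718 on the left and k₂ = √(2m(E − U₀))/ℏ = 4.712 on the right.
Continuity of ψ and ψ′ at the step yields the reflection amplitude r = (k₁ − k₂)/(k₁ + k₂) = 0.09652; thus R = |r|² = 0.009316, T = 0.9907.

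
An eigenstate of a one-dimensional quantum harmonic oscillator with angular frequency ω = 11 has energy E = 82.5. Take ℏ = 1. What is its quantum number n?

n = 7

Invert E_n = (n + ½)ℏω: n = E/ℏω − ½ = 7.000, so n = 7.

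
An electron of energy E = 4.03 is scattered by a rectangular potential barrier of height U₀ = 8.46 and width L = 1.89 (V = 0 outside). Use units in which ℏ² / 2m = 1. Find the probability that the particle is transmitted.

T = 0.00140

Since E < U₀ the interior solution is evanescent with decay constant κ = √(2m(U₀ − E))/ℏ = 2.105.
κL = 3.978, sinh(κL) = 26.70.
Matching ψ, ψ′ at both faces gives T = [1 + U₀² sinh²(κL) / (4E(U₀ − E))]⁻¹ = 1/715.2 = 0.00140.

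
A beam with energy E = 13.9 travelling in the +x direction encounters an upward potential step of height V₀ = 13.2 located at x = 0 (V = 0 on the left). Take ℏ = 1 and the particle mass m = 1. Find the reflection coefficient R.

R = 0.401

On each side the TISE gives plane waves with k = √(2m(E − V))/ℏ: k₁ = √(2·1·13.9) = 5.273, k₂ = √(2·1·0.7) = 1.183.
Matching ψ and ψ′ at x = 0 gives r = (k₁ − k₂)/(k₁ + k₂), so R = r² = 0.4012 and T = 1 − R = 0.5988.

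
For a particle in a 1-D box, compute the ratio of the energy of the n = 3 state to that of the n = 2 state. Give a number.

2.25

Since E_n ∝ n², the ratio is (3/2)² = 2.25.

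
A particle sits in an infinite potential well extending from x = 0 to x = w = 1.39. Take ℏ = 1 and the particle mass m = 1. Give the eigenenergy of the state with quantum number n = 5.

The infinite-well eigenfunctions ψ_n = √(2/w) sin(nπx/w) vanish at both walls, giving E_n = n²π²ℏ²/(2mw²).
E_5 = 5² × π² / (2 × 1 × 1.39²) = 63.85.

E = 63.9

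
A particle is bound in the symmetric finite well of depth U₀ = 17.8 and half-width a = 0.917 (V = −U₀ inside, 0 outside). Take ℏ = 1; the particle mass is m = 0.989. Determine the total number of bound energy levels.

N = 4

The dimensionless depth is z₀ = a√(2mU₀)/ℏ = 0.917 × √(35.21) = 5.441.
A new bound state (alternating even/odd) appears each time z₀ passes a multiple of π/2, so N = ⌊2z₀/π⌋ + 1 = ⌊3.464⌋ + 1 = 4.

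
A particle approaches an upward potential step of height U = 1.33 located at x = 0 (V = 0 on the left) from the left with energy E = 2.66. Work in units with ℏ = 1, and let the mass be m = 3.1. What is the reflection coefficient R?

R = 0.0294

The wavenumbers are k₁ = √(2mE)/ℏ = 4.061 on the left and k₂ = √(2m(E − U))/ℏ = 2.872 on the right.
Matching ψ and ψ′ at x = 0 gives r = (k₁ − k₂)/(k₁ + k₂), so R = r² = 0.02944 and T = 1 − R = 0.9706.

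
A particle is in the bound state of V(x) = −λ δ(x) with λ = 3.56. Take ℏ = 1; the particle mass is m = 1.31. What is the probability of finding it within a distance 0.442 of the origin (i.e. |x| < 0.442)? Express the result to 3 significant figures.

P = 0.984

The normalised bound state is ψ = √κ e^{−κ|x|} with κ = mλ/ℏ² = 4.664.
P(|x| < d) = ∫_{−d}^{d} κ e^{−2κ|x|} dx = 1 − e^{−2κd} = 1 − e^{−4.123} = 0.9838.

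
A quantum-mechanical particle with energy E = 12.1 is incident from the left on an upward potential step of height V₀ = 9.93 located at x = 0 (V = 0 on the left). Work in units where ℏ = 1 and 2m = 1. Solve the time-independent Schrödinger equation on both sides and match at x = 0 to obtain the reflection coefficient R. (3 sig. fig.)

R = 0.164

On each side the TISE gives plane waves with k = √(2m(E − V))/ℏ: k₁ = √(2·½·12.1) = 3.479, k₂ = √(2·½·2.17) = 1.473.
Continuity of ψ and ψ′ at the step yields the reflection amplitude r = (k₁ − k₂)/(k₁ + k₂) = 0.4050; thus R = |r|² = 0.1640, T = 0.8360.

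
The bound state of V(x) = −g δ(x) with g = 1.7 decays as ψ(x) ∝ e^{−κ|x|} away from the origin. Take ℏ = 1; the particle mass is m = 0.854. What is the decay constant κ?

κ = 1.45

Integrate −(ℏ²/2m)ψ'' − gδ(x)ψ = Eψ from −ε to +ε: the ψ'' term gives ψ'(0⁺) − ψ'(0⁻) and the δ term gives −(2mg/ℏ²)ψ(0).
With ψ ∝ e^{−κ|x|} this yields −2κ = −2mg/ℏ², so κ = mg/ℏ² = 1.452.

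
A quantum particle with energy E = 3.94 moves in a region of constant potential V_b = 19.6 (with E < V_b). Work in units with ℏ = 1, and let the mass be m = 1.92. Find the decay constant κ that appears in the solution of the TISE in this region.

κ = 7.75

Since E < V_b the TISE in this region is ψ'' = κ²ψ with κ = √(2m(V_b − E))/ℏ.
κ = √(2 × 1.92 × 15.66) = 7.755.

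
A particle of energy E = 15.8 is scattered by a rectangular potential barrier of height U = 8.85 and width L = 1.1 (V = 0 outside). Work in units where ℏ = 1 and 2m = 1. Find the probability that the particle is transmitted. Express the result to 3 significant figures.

Above the barrier the interior wavenumber is k₂ = √(2m(E − U))/ℏ = 2.636, giving phase k₂L = 2.900.
T = [1 + U² sin²(k₂L) / (4E(E − U))]⁻¹ = 1/1.010 = 0.990.

T = 0.990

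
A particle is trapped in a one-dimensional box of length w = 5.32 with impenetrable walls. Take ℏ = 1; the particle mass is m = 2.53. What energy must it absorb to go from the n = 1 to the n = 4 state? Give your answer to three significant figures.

ΔE = 1.03

E_n = n²π²ℏ²/(2mw²), so ΔE = (4² − 1²) π²ℏ²/(2mw²).
ΔE = 15 × π² / (2 × 2.53 × 5.32²) = 1.034.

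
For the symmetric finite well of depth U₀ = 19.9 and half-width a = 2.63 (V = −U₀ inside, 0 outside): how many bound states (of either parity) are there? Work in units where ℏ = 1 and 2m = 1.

The dimensionless depth is z₀ = a√(2mU₀)/ℏ = 2.63 × √(19.90) = 11.73.
A new bound state (alternating even/odd) appears each time z₀ passes a multiple of π/2, so N = ⌊2z₀/π⌋ + 1 = ⌊7.469⌋ + 1 = 8.

N = 8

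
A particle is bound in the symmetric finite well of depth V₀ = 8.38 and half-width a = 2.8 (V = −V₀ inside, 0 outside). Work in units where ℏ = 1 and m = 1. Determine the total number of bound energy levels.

N = 8

The dimensionless depth is z₀ = a√(2mV₀)/ℏ = 2.8 × √(16.76) = 11.46.
A new bound state (alternating even/odd) appears each time z₀ passes a multiple of π/2, so N = ⌊2z₀/π⌋ + 1 = ⌊7.298⌋ + 1 = 8.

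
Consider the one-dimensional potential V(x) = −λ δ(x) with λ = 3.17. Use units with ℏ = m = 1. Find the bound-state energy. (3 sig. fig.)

E = -5.02

For x ≠ 0 the bound state is ψ ∝ e^{−κ|x|}; integrating the TISE across the delta gives the cusp condition 2κ = 2mλ/ℏ², so κ = 3.170.
Then E = −ℏ²κ²/(2m) = −mλ²/(2ℏ²) = -5.024.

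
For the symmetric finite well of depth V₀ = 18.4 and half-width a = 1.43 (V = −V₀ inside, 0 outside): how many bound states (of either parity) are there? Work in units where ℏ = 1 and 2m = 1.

N = 4

The dimensionless depth is z₀ = a√(2mV₀)/ℏ = 1.43 × √(18.40) = 6.134.
The even/odd transcendental equations gain one root per π/2 in z₀, giving N = 1 + ⌊2z₀/π⌋ = 1 + ⌊3.905⌋ = 4.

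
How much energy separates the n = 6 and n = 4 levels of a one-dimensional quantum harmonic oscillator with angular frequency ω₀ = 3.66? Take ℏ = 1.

ΔE = 7.32

E_n = ℏω₀(n + ½), so ΔE = (6 − 4) ℏω₀ = 2 × 3.66 = 7.320.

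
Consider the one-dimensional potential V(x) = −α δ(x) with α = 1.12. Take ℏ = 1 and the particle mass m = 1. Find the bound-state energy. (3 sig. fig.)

E = -0.627

For x ≠ 0 the bound state is ψ ∝ e^{−κ|x|}; integrating the TISE across the delta gives the cusp condition 2κ = 2mα/ℏ², so κ = 1.120.
Then E = −ℏ²κ²/(2m) = −mα²/(2ℏ²) = -0.6272.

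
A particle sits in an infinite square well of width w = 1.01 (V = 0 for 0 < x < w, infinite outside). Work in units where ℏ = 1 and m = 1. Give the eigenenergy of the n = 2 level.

E = 19.4

The infinite-well eigenfunctions ψ_n = √(2/w) sin(nπx/w) vanish at both walls, giving E_n = n²π²ℏ²/(2mw²).
E_2 = 2² × π² / (2 × 1 × 1.01²) = 19.35.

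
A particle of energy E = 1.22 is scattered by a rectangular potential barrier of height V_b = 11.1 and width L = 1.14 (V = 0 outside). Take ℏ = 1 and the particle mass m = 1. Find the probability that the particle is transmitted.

T = 0.0000621

Since E < V_b the interior solution is evanescent with decay constant κ = √(2m(V_b − E))/ℏ = 4.445.
κL = 5.068, sinh(κL) = 79.39.
The exact tunnelling result is T⁻¹ = 1 + V_b² sinh²(κL) / [4E(V_b − E)] = 16110, so T = 0.0000621.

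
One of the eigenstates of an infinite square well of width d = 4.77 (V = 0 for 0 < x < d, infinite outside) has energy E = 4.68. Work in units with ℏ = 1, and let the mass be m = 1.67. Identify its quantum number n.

From E_n = n²π²ℏ²/(2md²) invert to n = √(2md²E)/(πℏ).
n = (4.77/π) × √(2 × 1.67 × 4.68) = 6.003 → n = 6.

n = 6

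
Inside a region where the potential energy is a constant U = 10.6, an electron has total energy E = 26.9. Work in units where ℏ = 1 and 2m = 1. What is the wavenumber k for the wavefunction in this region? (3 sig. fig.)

k = 4.04

With E > U the solution is oscillatory, ψ ∝ e^{±ikx} with k = √(2m(E − U))/ℏ.
k = √(2 × 0.5 × 16.3) = 4.037.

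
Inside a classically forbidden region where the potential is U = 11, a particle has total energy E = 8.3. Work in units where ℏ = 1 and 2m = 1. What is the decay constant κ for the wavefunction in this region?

Since E < U the TISE in this region is ψ'' = κ²ψ with κ = √(2m(U − E))/ℏ.
κ = √(2 × 0.5 × 2.7) = 1.643.

κ = 1.64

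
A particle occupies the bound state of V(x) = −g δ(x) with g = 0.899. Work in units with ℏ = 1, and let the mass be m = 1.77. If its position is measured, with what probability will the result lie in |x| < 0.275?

The normalised bound state is ψ = √κ e^{−κ|x|} with κ = mg/ℏ² = 1.591.
P(|x| < d) = ∫_{−d}^{d} κ e^{−2κ|x|} dx = 1 − e^{−2κd} = 1 − e^{−0.8752} = 0.5832.

P = 0.583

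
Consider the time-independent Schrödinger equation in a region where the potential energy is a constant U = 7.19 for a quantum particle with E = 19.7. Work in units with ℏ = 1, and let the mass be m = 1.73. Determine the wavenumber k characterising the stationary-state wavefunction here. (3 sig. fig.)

With E > U the solution is oscillatory, ψ ∝ e^{±ikx} with k = √(2m(E − U))/ℏ.
k = √(2 × 1.73 × 12.51) = 6.579.

k = 6.58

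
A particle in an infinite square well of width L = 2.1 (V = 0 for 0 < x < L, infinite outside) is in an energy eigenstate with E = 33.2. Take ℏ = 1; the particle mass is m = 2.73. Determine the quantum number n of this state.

n = 9

From E_n = n²π²ℏ²/(2mL²) invert to n = √(2mL²E)/(πℏ).
n = (2.1/π) × √(2 × 2.73 × 33.2) = 9.000 → n = 9.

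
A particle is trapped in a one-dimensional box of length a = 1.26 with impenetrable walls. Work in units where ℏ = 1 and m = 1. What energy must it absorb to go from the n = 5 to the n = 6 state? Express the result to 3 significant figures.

ΔE = 34.2

E_n = n²π²ℏ²/(2ma²), so ΔE = (6² − 5²) π²ℏ²/(2ma²).
ΔE = 11 × π² / (2 × 1 × 1.26²) = 34.19.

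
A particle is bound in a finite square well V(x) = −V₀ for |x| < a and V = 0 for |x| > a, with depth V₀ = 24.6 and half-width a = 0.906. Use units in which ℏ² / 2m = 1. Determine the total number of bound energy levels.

The dimensionless depth is z₀ = a√(2mV₀)/ℏ = 0.906 × √(24.60) = 4.494.
A new bound state (alternating even/odd) appears each time z₀ passes a multiple of π/2, so N = ⌊2z₀/π⌋ + 1 = ⌊2.861⌋ + 1 = 3.

N = 3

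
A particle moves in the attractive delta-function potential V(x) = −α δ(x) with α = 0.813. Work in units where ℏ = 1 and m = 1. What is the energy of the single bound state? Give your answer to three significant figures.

The bound state is ψ(x) = √κ e^{−κ|x|}. The derivative jump ψ'(0⁺) − ψ'(0⁻) = −(2mα/ℏ²)ψ(0) fixes κ = mα/ℏ² = 0.8130.
Then E = −ℏ²κ²/(2m) = −mα²/(2ℏ²) = -0.3305.

E = -0.330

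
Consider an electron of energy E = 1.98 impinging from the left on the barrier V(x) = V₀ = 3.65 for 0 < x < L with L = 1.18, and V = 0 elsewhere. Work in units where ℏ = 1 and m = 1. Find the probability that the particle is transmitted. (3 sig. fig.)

Since E < V₀ the interior solution is evanescent with decay constant κ = √(2m(V₀ − E))/ℏ = 1.828.
κL = 2.157, sinh(κL) = 4.263.
Matching ψ, ψ′ at both faces gives T = [1 + V₀² sinh²(κL) / (4E(V₀ − E))]⁻¹ = 1/19.30 = 0.0518.

T = 0.0518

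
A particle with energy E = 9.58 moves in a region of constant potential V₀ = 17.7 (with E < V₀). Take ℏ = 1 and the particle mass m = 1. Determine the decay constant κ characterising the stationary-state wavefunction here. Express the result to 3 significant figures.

κ = 4.03

Since E < V₀ the TISE in this region is ψ'' = κ²ψ with κ = √(2m(V₀ − E))/ℏ.
κ = √(2 × 1 × 8.12) = 4.030.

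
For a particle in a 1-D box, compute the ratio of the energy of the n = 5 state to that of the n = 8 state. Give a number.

0.390625

E_n = n²π²ℏ²/(2mL²) so the ratio is n₂²/n₁² = 25/64 = 0.390625.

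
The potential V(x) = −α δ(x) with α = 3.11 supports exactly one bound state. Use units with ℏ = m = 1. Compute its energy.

For x ≠ 0 the bound state is ψ ∝ e^{−κ|x|}; integrating the TISE across the delta gives the cusp condition 2κ = 2mα/ℏ², so κ = 3.110.
Then E = −ℏ²κ²/(2m) = −mα²/(2ℏ²) = -4.836.

E = -4.84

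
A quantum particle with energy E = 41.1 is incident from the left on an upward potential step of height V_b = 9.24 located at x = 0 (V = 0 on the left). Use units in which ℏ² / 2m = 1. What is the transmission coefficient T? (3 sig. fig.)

The wavenumbers are k₁ = √(2mE)/ℏ = 6.411 on the left and k₂ = √(2m(E − V_b))/ℏ = 5.644 on the right.
Continuity of ψ and ψ′ at the step yields the reflection amplitude r = (k₁ − k₂)/(k₁ + k₂) = 0.06358; thus R = |r|² = 0.004042, T = 0.9960.

T = 0.996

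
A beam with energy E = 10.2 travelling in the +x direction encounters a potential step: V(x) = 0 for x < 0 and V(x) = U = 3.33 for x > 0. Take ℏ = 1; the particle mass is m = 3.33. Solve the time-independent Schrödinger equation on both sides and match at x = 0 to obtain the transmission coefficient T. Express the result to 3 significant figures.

T = 0.990

On each side the TISE gives plane waves with k = √(2m(E − V))/ℏ: k₁ = √(2·3.33·10.2) = 8.242, k₂ = √(2·3.33·6.87) = 6.764.
Continuity of ψ and ψ′ at the step yields the reflection amplitude r = (k₁ − k₂)/(k₁ + k₂) = 0.09849; thus R = |r|² = 0.009699, T = 0.9903.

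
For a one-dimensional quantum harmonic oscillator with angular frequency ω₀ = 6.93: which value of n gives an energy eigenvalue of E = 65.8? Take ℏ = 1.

Invert E_n = (n + ½)ℏω₀: n = E/ℏω₀ − ½ = 8.995, so n = 9.

n = 9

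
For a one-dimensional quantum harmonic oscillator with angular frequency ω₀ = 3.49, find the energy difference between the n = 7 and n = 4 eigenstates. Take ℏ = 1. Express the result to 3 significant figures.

ΔE = 10.5

E_n = ℏω₀(n + ½), so ΔE = (7 − 4) ℏω₀ = 3 × 3.49 = 10.47.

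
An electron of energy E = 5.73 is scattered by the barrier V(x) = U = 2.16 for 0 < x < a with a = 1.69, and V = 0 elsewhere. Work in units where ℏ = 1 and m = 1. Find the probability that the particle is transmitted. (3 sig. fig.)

T = 0.948

Above the barrier the interior wavenumber is k₂ = √(2m(E − U))/ℏ = 2.672, giving phase k₂a = 4.516.
Matching at both interfaces gives T⁻¹ = 1 + U² sin²(k₂a) / [4E(E − U)] = 1.055, hence T = 0.948.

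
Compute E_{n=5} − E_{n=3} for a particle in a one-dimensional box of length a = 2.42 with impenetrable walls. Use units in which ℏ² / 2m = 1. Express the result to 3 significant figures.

ΔE = 27.0

E_n = n²π²ℏ²/(2ma²), so ΔE = (5² − 3²) π²ℏ²/(2ma²).
ΔE = 16 × π² / (2 × 0.5 × 2.42²) = 26.96.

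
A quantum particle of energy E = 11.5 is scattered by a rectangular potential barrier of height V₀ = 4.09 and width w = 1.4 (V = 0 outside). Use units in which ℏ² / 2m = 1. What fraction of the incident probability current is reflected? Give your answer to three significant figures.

Above the barrier the interior wavenumber is k₂ = √(2m(E − V₀))/ℏ = 2.722, giving phase k₂w = 3.811.
Matching at both interfaces gives T⁻¹ = 1 + V₀² sin²(k₂w) / [4E(E − V₀)] = 1.019, hence T = 0.981.
R = 1 − T = 0.0185.

R = 0.0185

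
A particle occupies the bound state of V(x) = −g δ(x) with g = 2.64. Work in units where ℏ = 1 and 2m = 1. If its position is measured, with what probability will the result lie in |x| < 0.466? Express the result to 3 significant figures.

P = 0.708

The normalised bound state is ψ = √κ e^{−κ|x|} with κ = mg/ℏ² = 1.320.
P(|x| < d) = ∫_{−d}^{d} κ e^{−2κ|x|} dx = 1 − e^{−2κd} = 1 − e^{−1.230} = 0.7078.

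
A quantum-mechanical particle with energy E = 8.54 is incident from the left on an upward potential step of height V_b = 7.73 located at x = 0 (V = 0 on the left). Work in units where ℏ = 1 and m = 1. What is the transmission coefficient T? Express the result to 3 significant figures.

On each side the TISE gives plane waves with k = √(2m(E − V))/ℏ: k₁ = √(2·1·8.54) = 4.133, k₂ = √(2·1·0.81) = 1.273.
Matching ψ and ψ′ at x = 0 gives r = (k₁ − k₂)/(k₁ + k₂), so R = r² = 0.2799 and T = 1 − R = 0.7201.

T = 0.720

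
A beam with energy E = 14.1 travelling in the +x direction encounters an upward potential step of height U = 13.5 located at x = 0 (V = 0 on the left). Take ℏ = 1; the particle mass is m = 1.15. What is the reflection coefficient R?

R = 0.433

The wavenumbers are k₁ = √(2mE)/ℏ = 5.695 on the left and k₂ = √(2m(E − U))/ℏ = 1.175 on the right.
Matching ψ and ψ′ at x = 0 gives r = (k₁ − k₂)/(k₁ + k₂), so R = r² = 0.4329 and T = 1 − R = 0.5671.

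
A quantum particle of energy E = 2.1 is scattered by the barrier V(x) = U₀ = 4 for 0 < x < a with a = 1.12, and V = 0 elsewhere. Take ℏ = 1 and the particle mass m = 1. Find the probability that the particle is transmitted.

T = 0.0494

E < U₀: inside the barrier ψ ∝ e^{±κx} with κ = √(2m(U₀ − E))/ℏ = 1.949.
κa = 2.183, sinh(κa) = 4.381.
Matching ψ, ψ′ at both faces gives T = [1 + U₀² sinh²(κa) / (4E(U₀ − E))]⁻¹ = 1/20.24 = 0.0494.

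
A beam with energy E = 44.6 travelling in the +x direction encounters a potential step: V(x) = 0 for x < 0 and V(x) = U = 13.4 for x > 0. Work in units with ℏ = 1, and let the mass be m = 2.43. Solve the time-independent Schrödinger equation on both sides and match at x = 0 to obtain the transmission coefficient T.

T = 0.992

On each side the TISE gives plane waves with k = √(2m(E − V))/ℏ: k₁ = √(2·2.43·44.6) = 14.72, k₂ = √(2·2.43·31.2) = 12.31.
Matching ψ and ψ′ at x = 0 gives r = (k₁ − k₂)/(k₁ + k₂), so R = r² = 0.007937 and T = 1 − R = 0.9921.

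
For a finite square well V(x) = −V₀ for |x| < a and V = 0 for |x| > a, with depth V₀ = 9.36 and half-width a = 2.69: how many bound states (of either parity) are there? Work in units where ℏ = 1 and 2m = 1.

N = 6

Define the well-strength parameter z₀ = (a/ℏ)√(2mV₀) = 2.69 × √(2·0.5·9.36) = 8.230.
The even/odd transcendental equations gain one root per π/2 in z₀, giving N = 1 + ⌊2z₀/π⌋ = 1 + ⌊5.239⌋ = 6.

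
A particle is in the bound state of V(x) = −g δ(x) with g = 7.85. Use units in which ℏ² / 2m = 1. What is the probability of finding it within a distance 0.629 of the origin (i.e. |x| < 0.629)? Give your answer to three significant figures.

The normalised bound state is ψ = √κ e^{−κ|x|} with κ = mg/ℏ² = 3.925.
P(|x| < d) = ∫_{−d}^{d} κ e^{−2κ|x|} dx = 1 − e^{−2κd} = 1 − e^{−4.938} = 0.9928.

P = 0.993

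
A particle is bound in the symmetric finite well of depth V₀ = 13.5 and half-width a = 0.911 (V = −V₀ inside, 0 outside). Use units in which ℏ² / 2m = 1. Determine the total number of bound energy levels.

N = 3

Define the well-strength parameter z₀ = (a/ℏ)√(2mV₀) = 0.911 × √(2·0.5·13.5) = 3.347.
A new bound state (alternating even/odd) appears each time z₀ passes a multiple of π/2, so N = ⌊2z₀/π⌋ + 1 = ⌊2.131⌋ + 1 = 3.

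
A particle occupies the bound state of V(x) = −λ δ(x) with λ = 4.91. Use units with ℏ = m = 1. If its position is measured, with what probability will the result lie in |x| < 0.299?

P = 0.947

The normalised bound state is ψ = √κ e^{−κ|x|} with κ = mλ/ℏ² = 4.910.
P(|x| < d) = ∫_{−d}^{d} κ e^{−2κ|x|} dx = 1 − e^{−2κd} = 1 − e^{−2.936} = 0.9469.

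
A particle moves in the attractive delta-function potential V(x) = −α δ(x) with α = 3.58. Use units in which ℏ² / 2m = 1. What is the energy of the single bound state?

The bound state is ψ(x) = √κ e^{−κ|x|}. The derivative jump ψ'(0⁺) − ψ'(0⁻) = −(2mα/ℏ²)ψ(0) fixes κ = mα/ℏ² = 1.790.
Then E = −ℏ²κ²/(2m) = −mα²/(2ℏ²) = -3.204.

E = -3.20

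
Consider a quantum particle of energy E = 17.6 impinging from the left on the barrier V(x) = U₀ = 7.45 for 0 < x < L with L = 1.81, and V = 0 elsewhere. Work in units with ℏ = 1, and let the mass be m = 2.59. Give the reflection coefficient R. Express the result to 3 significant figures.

E > U₀: inside the barrier k₂ = √(2m(E − U₀))/ℏ = 7.251, k₂L = 13.12.
Matching at both interfaces gives T⁻¹ = 1 + U₀² sin²(k₂L) / [4E(E − U₀)] = 1.022, hence T = 0.979.
R = 1 − T = 0.0213.

R = 0.0213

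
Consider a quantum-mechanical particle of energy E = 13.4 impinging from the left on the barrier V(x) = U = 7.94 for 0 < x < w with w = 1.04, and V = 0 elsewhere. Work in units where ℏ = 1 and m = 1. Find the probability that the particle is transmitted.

T = 0.982

E > U: inside the barrier k₂ = √(2m(E − U))/ℏ = 3.305, k₂w = 3.437.
T = [1 + U² sin²(k₂w) / (4E(E − U))]⁻¹ = 1/1.018 = 0.982.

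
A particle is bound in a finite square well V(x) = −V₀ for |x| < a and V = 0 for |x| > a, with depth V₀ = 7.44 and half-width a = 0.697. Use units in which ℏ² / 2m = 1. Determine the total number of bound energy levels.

Define the well-strength parameter z₀ = (a/ℏ)√(2mV₀) = 0.697 × √(2·0.5·7.44) = 1.901.
The even/odd transcendental equations gain one root per π/2 in z₀, giving N = 1 + ⌊2z₀/π⌋ = 1 + ⌊1.210⌋ = 2.

N = 2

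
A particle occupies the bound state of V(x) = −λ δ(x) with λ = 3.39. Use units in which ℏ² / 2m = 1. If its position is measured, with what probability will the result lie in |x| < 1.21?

P = 0.983

The normalised bound state is ψ = √κ e^{−κ|x|} with κ = mλ/ℏ² = 1.695.
P(|x| < d) = ∫_{−d}^{d} κ e^{−2κ|x|} dx = 1 − e^{−2κd} = 1 − e^{−4.102} = 0.9835.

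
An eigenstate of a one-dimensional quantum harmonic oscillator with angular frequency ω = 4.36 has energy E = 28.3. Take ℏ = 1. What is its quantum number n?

Invert E_n = (n + ½)ℏω: n = E/ℏω − ½ = 5.991, so n = 6.

n = 6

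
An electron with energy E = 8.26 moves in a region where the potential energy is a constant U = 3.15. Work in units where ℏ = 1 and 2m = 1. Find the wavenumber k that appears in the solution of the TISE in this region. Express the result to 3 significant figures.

k = 2.26

With E > U the solution is oscillatory, ψ ∝ e^{±ikx} with k = √(2m(E − U))/ℏ.
k = √(2 × 0.5 × 5.11) = 2.261.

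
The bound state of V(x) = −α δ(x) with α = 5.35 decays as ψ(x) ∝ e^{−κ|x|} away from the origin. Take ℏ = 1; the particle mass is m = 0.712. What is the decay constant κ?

Integrating the TISE across x = 0 gives the cusp condition ψ'(0⁺) − ψ'(0⁻) = −(2mα/ℏ²)ψ(0).
With ψ ∝ e^{−κ|x|} this yields −2κ = −2mα/ℏ², so κ = mα/ℏ² = 3.809.

κ = 3.81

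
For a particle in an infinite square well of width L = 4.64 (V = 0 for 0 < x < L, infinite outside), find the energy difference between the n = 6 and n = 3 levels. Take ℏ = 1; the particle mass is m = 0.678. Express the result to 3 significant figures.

E_n = n²π²ℏ²/(2mL²), so ΔE = (6² − 3²) π²ℏ²/(2mL²).
ΔE = 27 × π² / (2 × 0.678 × 4.64²) = 9.128.

ΔE = 9.13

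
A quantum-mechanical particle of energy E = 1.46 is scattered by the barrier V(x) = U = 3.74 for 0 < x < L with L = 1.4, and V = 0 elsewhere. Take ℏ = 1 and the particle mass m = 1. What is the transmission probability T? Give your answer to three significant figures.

Since E < U the interior solution is evanescent with decay constant κ = √(2m(U − E))/ℏ = 2.135.
κL = 2.990, sinh(κL) = 9.914.
Matching ψ, ψ′ at both faces gives T = [1 + U² sinh²(κL) / (4E(U − E))]⁻¹ = 1/104.2 = 0.00959.

T = 0.00959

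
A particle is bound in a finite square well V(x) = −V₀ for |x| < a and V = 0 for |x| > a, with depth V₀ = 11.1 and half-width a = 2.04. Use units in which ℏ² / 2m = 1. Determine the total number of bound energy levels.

The dimensionless depth is z₀ = a√(2mV₀)/ℏ = 2.04 × √(11.10) = 6.797.
A new bound state (alternating even/odd) appears each time z₀ passes a multiple of π/2, so N = ⌊2z₀/π⌋ + 1 = ⌊4.327⌋ + 1 = 5.

N = 5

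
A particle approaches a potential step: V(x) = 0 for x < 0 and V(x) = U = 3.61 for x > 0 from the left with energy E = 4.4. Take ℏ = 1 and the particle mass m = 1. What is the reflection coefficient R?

R = 0.164

The wavenumbers are k₁ = √(2mE)/ℏ = 2.966 on the left and k₂ = √(2m(E − U))/ℏ = 1.257 on the right.
Continuity of ψ and ψ′ at the step yields the reflection amplitude r = (k₁ − k₂)/(k₁ + k₂) = 0.4048; thus R = |r|² = 0.1638, T = 0.8362.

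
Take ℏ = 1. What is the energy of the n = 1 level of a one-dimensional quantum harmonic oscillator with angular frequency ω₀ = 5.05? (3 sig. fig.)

E = 7.58

The oscillator eigenvalues are E_n = ℏω₀(n + ½), so E_1 = 5.05 × 1.5 = 7.575.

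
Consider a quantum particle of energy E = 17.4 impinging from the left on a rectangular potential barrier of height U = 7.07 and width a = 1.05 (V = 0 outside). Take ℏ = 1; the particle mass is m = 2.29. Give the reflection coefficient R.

R = 0.0433

E > U: inside the barrier k₂ = √(2m(E − U))/ℏ = 6.878, k₂a = 7.222.
Matching at both interfaces gives T⁻¹ = 1 + U² sin²(k₂a) / [4E(E − U)] = 1.045, hence T = 0.957.
R = 1 − T = 0.0433.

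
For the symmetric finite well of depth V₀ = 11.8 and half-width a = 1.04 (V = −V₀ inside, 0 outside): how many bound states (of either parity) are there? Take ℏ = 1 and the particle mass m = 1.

N = 4

Define the well-strength parameter z₀ = (a/ℏ)√(2mV₀) = 1.04 × √(2·1·11.8) = 5.052.
The even/odd transcendental equations gain one root per π/2 in z₀, giving N = 1 + ⌊2z₀/π⌋ = 1 + ⌊3.216⌋ = 4.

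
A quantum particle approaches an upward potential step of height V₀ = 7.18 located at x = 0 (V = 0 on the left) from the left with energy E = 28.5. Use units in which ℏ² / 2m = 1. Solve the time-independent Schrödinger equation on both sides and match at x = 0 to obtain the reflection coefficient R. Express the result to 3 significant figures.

R = 0.00525

On each side the TISE gives plane waves with k = √(2m(E − V))/ℏ: k₁ = √(2·½·28.5) = 5.339, k₂ = √(2·½·21.32) = 4.617.
Continuity of ψ and ψ′ at the step yields the reflection amplitude r = (k₁ − k₂)/(k₁ + k₂) = 0.07244; thus R = |r|² = 0.005247, T = 0.9948.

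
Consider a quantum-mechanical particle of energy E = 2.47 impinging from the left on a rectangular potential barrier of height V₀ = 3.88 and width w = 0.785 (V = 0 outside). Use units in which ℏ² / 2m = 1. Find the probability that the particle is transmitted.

Since E < V₀ the interior solution is evanescent with decay constant κ = √(2m(V₀ − E))/ℏ = 1.187.
κw = 0.9321, sinh(κw) = 1.073.
The exact tunnelling result is T⁻¹ = 1 + V₀² sinh²(κw) / [4E(V₀ − E)] = 2.244, so T = 0.446.

T = 0.446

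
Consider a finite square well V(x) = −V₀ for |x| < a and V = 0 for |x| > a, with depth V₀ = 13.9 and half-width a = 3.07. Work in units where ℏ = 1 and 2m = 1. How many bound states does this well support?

N = 8

Define the well-strength parameter z₀ = (a/ℏ)√(2mV₀) = 3.07 × √(2·0.5·13.9) = 11.45.
A new bound state (alternating even/odd) appears each time z₀ passes a multiple of π/2, so N = ⌊2z₀/π⌋ + 1 = ⌊7.287⌋ + 1 = 8.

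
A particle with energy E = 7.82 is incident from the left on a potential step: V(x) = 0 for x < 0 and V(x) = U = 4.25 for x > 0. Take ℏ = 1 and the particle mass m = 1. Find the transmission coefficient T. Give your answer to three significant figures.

T = 0.963

The wavenumbers are k₁ = √(2mE)/ℏ = 3.955 on the left and k₂ = √(2m(E − U))/ℏ = 2.672 on the right.
Continuity of ψ and ψ′ at the step yields the reflection amplitude r = (k₁ − k₂)/(k₁ + k₂) = 0.1936; thus R = |r|² = 0.03746, T = 0.9625.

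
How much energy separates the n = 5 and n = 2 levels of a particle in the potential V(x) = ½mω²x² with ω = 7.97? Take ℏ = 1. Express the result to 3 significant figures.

E_n = ℏω(n + ½), so ΔE = (5 − 2) ℏω = 3 × 7.97 = 23.91.

ΔE = 23.9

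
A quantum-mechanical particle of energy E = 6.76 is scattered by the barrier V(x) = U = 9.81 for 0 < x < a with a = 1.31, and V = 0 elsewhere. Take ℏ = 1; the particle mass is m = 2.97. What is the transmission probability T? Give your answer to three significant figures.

T = 0.0000492

E < U: inside the barrier ψ ∝ e^{±κx} with κ = √(2m(U − E))/ℏ = 4.256.
κa = 5.576, sinh(κa) = 132.0.
The exact tunnelling result is T⁻¹ = 1 + U² sinh²(κa) / [4E(U − E)] = 20330, so T = 0.0000492.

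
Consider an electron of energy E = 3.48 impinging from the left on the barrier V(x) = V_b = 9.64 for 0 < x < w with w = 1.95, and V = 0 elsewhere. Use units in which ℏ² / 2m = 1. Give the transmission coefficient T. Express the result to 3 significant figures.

T = 0.000231

Since E < V_b the interior solution is evanescent with decay constant κ = √(2m(V_b − E))/ℏ = 2.482.
κw = 4.840, sinh(κw) = 63.22.
Matching ψ, ψ′ at both faces gives T = [1 + V_b² sinh²(κw) / (4E(V_b − E))]⁻¹ = 1/4332 = 0.000231.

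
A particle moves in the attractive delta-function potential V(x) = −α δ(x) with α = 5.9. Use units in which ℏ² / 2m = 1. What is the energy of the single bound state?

The bound state is ψ(x) = √κ e^{−κ|x|}. The derivative jump ψ'(0⁺) − ψ'(0⁻) = −(2mα/ℏ²)ψ(0) fixes κ = mα/ℏ² = 2.950.
Then E = −ℏ²κ²/(2m) = −mα²/(2ℏ²) = -8.703.

E = -8.70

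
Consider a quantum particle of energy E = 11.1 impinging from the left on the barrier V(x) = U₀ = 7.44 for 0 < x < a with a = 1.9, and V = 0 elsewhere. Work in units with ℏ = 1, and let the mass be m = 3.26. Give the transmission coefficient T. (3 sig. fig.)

T = 0.993

Above the barrier the interior wavenumber is k₂ = √(2m(E − U₀))/ℏ = 4.885, giving phase k₂a = 9.281.
T = [1 + U₀² sin²(k₂a) / (4E(E − U₀))]⁻¹ = 1/1.007 = 0.993.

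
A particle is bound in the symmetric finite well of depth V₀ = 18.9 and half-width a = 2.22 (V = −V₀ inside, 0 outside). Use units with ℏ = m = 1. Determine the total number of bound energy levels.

N = 9

Define the well-strength parameter z₀ = (a/ℏ)√(2mV₀) = 2.22 × √(2·1·18.9) = 13.65.
The even/odd transcendental equations gain one root per π/2 in z₀, giving N = 1 + ⌊2z₀/π⌋ = 1 + ⌊8.689⌋ = 9.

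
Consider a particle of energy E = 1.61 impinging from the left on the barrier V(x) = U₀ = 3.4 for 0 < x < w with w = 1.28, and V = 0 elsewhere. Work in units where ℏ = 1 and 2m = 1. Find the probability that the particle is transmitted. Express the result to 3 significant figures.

Since E < U₀ the interior solution is evanescent with decay constant κ = √(2m(U₀ − E))/ℏ = 1.338.
κw = 1.713, sinh(κw) = 2.681.
Matching ψ, ψ′ at both faces gives T = [1 + U₀² sinh²(κw) / (4E(U₀ − E))]⁻¹ = 1/8.209 = 0.122.

T = 0.122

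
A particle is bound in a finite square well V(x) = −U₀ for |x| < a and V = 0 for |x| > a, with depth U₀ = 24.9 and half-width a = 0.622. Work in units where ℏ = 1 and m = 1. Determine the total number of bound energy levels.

N = 3

Define the well-strength parameter z₀ = (a/ℏ)√(2mU₀) = 0.622 × √(2·1·24.9) = 4.389.
The even/odd transcendental equations gain one root per π/2 in z₀, giving N = 1 + ⌊2z₀/π⌋ = 1 + ⌊2.794⌋ = 3.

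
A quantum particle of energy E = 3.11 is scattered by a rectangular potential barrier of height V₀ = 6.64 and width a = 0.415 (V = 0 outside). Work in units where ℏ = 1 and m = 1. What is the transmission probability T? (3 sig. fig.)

T = 0.357

E < V₀: inside the barrier ψ ∝ e^{±κx} with κ = √(2m(V₀ − E))/ℏ = 2.657.
κa = 1.103, sinh(κa) = 1.340.
Matching ψ, ψ′ at both faces gives T = [1 + V₀² sinh²(κa) / (4E(V₀ − E))]⁻¹ = 1/2.803 = 0.357.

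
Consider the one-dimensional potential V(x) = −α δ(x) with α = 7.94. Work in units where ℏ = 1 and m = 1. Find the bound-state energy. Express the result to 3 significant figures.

E = -31.5

For x ≠ 0 the bound state is ψ ∝ e^{−κ|x|}; integrating the TISE across the delta gives the cusp condition 2κ = 2mα/ℏ², so κ = 7.940.
Then E = −ℏ²κ²/(2m) = −mα²/(2ℏ²) = -31.52.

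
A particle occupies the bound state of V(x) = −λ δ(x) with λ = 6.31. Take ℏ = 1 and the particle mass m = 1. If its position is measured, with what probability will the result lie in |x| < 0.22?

P = 0.938

The normalised bound state is ψ = √κ e^{−κ|x|} with κ = mλ/ℏ² = 6.310.
P(|x| < d) = ∫_{−d}^{d} κ e^{−2κ|x|} dx = 1 − e^{−2κd} = 1 − e^{−2.776} = 0.9377.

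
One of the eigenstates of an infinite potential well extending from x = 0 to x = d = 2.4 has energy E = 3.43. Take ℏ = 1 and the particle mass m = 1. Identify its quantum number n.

n = 2

From E_n = n²π²ℏ²/(2md²) invert to n = √(2md²E)/(πℏ).
n = (2.4/π) × √(2 × 1 × 3.43) = 2.001 → n = 2.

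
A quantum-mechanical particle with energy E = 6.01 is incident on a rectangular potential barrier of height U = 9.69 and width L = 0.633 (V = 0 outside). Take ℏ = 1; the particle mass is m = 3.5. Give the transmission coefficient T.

T = 0.00609

Since E < U the interior solution is evanescent with decay constant κ = √(2m(U − E))/ℏ = 5.075.
κL = 3.213, sinh(κL) = 12.40.
Matching ψ, ψ′ at both faces gives T = [1 + U² sinh²(κL) / (4E(U − E))]⁻¹ = 1/164.3 = 0.00609.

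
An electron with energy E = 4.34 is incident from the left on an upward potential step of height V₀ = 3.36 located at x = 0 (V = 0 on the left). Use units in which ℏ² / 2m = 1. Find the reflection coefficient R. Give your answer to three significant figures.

The wavenumbers are k₁ = √(2mE)/ℏ = 2.083 on the left and k₂ = √(2m(E − V₀))/ℏ = 0.9899 on the right.
Continuity of ψ and ψ′ at the step yields the reflection amplitude r = (k₁ − k₂)/(k₁ + k₂) = 0.3558; thus R = |r|² = 0.1266, T = 0.8734.

R = 0.127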